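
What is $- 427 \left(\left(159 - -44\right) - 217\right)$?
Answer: $5978$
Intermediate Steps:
$- 427 \left(\left(159 - -44\right) - 217\right) = - 427 \left(\left(159 + 44\right) - 217\right) = - 427 \left(203 - 217\right) = \left(-427\right) \left(-14\right) = 5978$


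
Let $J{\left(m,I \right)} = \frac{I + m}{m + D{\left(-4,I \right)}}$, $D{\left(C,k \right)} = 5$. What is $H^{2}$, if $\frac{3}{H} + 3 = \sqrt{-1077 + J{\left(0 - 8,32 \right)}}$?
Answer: $- \frac{2421}{299209} + \frac{27 i \sqrt{1085}}{598418} \approx -0.0080913 + 0.0014862 i$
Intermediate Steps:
$J{\left(m,I \right)} = \frac{I + m}{5 + m}$ ($J{\left(m,I \right)} = \frac{I + m}{m + 5} = \frac{I + m}{5 + m}$)
$H = \frac{3}{-3 + i \sqrt{1085}}$ ($H = \frac{3}{-3 + \sqrt{-1077 + \frac{32 + \left(0 - 8\right)}{5 + \left(0 - 8\right)}}} = \frac{3}{-3 + \sqrt{-1077 + \frac{32 - 8}{5 - 8}}} = \frac{3}{-3 + \sqrt{-1077 + \frac{1}{-3} \cdot 24}} = \frac{3}{-3 + \sqrt{-1077 - 8}} = \frac{3}{-3 + \sqrt{-1085}} = \frac{3}{-3 + i \sqrt{1085}} \approx -0.0082267 - 0.090327 i$)
$H^{2} = \left(- \frac{9}{1094} - \frac{3 i \sqrt{1085}}{1094}\right)^{2}$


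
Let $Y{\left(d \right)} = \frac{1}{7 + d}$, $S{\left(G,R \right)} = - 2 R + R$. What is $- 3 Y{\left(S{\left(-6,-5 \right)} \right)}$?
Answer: $- \frac{1}{4} \approx -0.25$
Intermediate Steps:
$S{\left(G,R \right)} = - R$
$- 3 Y{\left(S{\left(-6,-5 \right)} \right)} = - \frac{3}{7 - -5} = - \frac{3}{7 + 5} = - \frac{3}{12} = \left(-3\right) \frac{1}{12} = - \frac{1}{4}$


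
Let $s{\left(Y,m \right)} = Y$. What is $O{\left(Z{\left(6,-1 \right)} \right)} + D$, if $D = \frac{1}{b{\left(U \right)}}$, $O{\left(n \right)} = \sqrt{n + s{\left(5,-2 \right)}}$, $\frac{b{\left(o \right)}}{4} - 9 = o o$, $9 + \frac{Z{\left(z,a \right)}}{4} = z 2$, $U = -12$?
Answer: $\frac{1}{612} + \sqrt{17} \approx 4.1247$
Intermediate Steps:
$Z{\left(z,a \right)} = -36 + 8 z$ ($Z{\left(z,a \right)} = -36 + 4 z 2 = -36 + 4 \cdot 2 z = -36 + 8 z$)
$b{\left(o \right)} = 36 + 4 o^{2}$ ($b{\left(o \right)} = 36 + 4 o o = 36 + 4 o^{2}$)
$O{\left(n \right)} = \sqrt{5 + n}$ ($O{\left(n \right)} = \sqrt{n + 5} = \sqrt{5 + n}$)
$D = \frac{1}{612}$ ($D = \frac{1}{36 + 4 \left(-12\right)^{2}} = \frac{1}{36 + 4 \cdot 144} = \frac{1}{36 + 576} = \frac{1}{612} \approx 0.001634$)
$O{\left(Z{\left(6,-1 \right)} \right)} + D = \sqrt{5 + \left(-36 + 8 \cdot 6\right)} + \frac{1}{612} = \sqrt{5 + \left(-36 + 48\right)} + \frac{1}{612} = \sqrt{5 + 12} + \frac{1}{612} = \sqrt{17} + \frac{1}{612} = \frac{1}{612} + \sqrt{17}$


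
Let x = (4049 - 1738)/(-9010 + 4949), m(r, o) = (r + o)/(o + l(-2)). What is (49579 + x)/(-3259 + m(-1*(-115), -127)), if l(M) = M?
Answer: -8657534344/569080113 ≈ -15.213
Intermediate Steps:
m(r, o) = (o + r)/(-2 + o) (m(r, o) = (r + o)/(o - 2) = (o + r)/(-2 + o))
x = -2311/4061 (x = 2311/(-4061) = 2311*(-1/4061) = -2311/4061 ≈ -0.56907)
(49579 + x)/(-3259 + m(-1*(-115), -127)) = (49579 - 2311/4061)/(-3259 + (-127 - 1*(-115))/(-2 - 127)) = 201338008/(4061*(-3259 + (-127 + 115)/(-129))) = 201338008/(4061*(-3259 - 1/129*(-12))) = 201338008/(4061*(-3259 + 4/43)) = 201338008/(4061*(-140133/43)) = (201338008/4061)*(-43/140133) = -8657534344/569080113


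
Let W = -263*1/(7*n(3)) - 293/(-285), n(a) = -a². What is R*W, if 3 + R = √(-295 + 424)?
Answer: -31138/1995 + 31138*√129/5985 ≈ 43.483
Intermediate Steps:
R = -3 + √129 (R = -3 + √(-295 + 424) = -3 + √129 ≈ 8.3578)
W = 31138/5985 (W = -263/(-1*3²*7) - 293/(-285) = -263/(-1*9*7) - 293*(-1/285) = -263/((-9*7)) + 293/285 = -263/(-63) + 293/285 = -263*(-1/63) + 293/285 = 263/63 + 293/285 = 31138/5985 ≈ 5.2027)
R*W = (-3 + √129)*(31138/5985) = -31138/1995 + 31138*√129/5985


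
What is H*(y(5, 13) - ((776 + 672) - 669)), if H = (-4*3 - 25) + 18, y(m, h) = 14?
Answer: 14535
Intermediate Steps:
H = -19 (H = (-12 - 25) + 18 = -37 + 18 = -19)
H*(y(5, 13) - ((776 + 672) - 669)) = -19*(14 - ((776 + 672) - 669)) = -19*(14 - (1448 - 669)) = -19*(14 - 1*779) = -19*(14 - 779) = -19*(-765) = 14535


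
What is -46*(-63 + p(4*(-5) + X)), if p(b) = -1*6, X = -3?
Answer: 3174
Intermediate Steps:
p(b) = -6
-46*(-63 + p(4*(-5) + X)) = -46*(-63 - 6) = -46*(-69) = 3174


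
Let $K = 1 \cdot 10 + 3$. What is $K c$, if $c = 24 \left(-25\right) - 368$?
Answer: $-12584$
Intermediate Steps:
$K = 13$ ($K = 10 + 3 = 13$)
$c = -968$ ($c = -600 - 368 = -968$)
$K c = 13 \left(-968\right) = -12584$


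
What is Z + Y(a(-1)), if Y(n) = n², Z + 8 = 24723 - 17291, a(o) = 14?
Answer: 7620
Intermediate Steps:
Z = 7424 (Z = -8 + (24723 - 17291) = -8 + 7432 = 7424)
Z + Y(a(-1)) = 7424 + 14² = 7424 + 196 = 7620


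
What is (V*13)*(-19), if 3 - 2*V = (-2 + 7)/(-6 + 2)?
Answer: -4199/8 ≈ -524.88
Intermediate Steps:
V = 17/8 (V = 3/2 - (-2 + 7)/(2*(-6 + 2)) = 3/2 - 5/(2*(-4)) = 3/2 - 5*(-1)/(2*4) = 3/2 - ½*(-5/4) = 3/2 + 5/8 = 17/8 ≈ 2.1250)
(V*13)*(-19) = ((17/8)*13)*(-19) = (221/8)*(-19) = -4199/8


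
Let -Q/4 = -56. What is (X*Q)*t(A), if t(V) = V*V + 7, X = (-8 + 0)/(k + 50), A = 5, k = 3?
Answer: -57344/53 ≈ -1082.0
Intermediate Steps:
Q = 224 (Q = -4*(-56) = 224)
X = -8/53 (X = (-8 + 0)/(3 + 50) = -8/53 ≈ -0.15094)
t(V) = 7 + V² (t(V) = V² + 7 = 7 + V²)
(X*Q)*t(A) = (-8/53*224)*(7 + 5²) = -1792*(7 + 25)/53 = -1792/53*32 = -57344/53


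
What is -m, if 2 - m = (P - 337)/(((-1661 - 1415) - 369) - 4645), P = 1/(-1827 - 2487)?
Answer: -68346701/34900260 ≈ -1.9583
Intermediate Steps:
P = -1/4314 (P = 1/(-4314) = -1/4314 ≈ -0.00023180)
m = 68346701/34900260 (m = 2 - (-1/4314 - 337)/(((-1661 - 1415) - 369) - 4645) = 2 - (-1453819)/(4314*((-3076 - 369) - 4645)) = 2 - (-1453819)/(4314*(-3445 - 4645)) = 2 - (-1453819)/(4314*(-8090)) = 2 - (-1453819)*(-1)/(4314*8090) = 2 - 1*1453819/34900260 = 2 - 1453819/34900260 = 68346701/34900260 ≈ 1.9583)
-m = -1*68346701/34900260 = -68346701/34900260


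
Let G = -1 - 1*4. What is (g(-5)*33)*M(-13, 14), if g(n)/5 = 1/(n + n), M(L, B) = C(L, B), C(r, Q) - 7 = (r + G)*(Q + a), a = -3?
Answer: 6303/2 ≈ 3151.5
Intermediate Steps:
G = -5 (G = -1 - 4 = -5)
C(r, Q) = 7 + (-5 + r)*(-3 + Q) (C(r, Q) = 7 + (r - 5)*(Q - 3) = 7 + (-5 + r)*(-3 + Q))
M(L, B) = 22 - 5*B - 3*L + B*L
g(n) = 5/(2*n) (g(n) = 5/(n + n) = 5/((2*n)) = 5*(1/(2*n)) = 5/(2*n))
(g(-5)*33)*M(-13, 14) = (((5/2)/(-5))*33)*(22 - 5*14 - 3*(-13) + 14*(-13)) = (((5/2)*(-1/5))*33)*(22 - 70 + 39 - 182) = -1/2*33*(-191) = -33/2*(-191) = 6303/2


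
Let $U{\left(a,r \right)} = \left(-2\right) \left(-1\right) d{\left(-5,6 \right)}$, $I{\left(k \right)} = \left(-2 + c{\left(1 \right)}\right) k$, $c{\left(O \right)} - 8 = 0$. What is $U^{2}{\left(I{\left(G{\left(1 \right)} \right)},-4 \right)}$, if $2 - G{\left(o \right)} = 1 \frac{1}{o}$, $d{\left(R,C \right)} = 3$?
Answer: $36$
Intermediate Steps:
$c{\left(O \right)} = 8$ ($c{\left(O \right)} = 8 + 0 = 8$)
$G{\left(o \right)} = 2 - \frac{1}{o}$ ($G{\left(o \right)} = 2 - 1 \frac{1}{o} = 2 - \frac{1}{o}$)
$I{\left(k \right)} = 6 k$ ($I{\left(k \right)} = \left(-2 + 8\right) k = 6 k$)
$U{\left(a,r \right)} = 6$ ($U{\left(a,r \right)} = \left(-2\right) \left(-1\right) 3 = 2 \cdot 3 = 6$)
$U^{2}{\left(I{\left(G{\left(1 \right)} \right)},-4 \right)} = 6^{2} = 36$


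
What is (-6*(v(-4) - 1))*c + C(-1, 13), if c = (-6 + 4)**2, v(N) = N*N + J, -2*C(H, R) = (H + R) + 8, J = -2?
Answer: -322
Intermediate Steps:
C(H, R) = -4 - H/2 - R/2 (C(H, R) = -((H + R) + 8)/2 = -(8 + H + R)/2 = -4 - H/2 - R/2)
v(N) = -2 + N**2 (v(N) = N*N - 2 = N**2 - 2 = -2 + N**2)
c = 4 (c = (-2)**2 = 4)
(-6*(v(-4) - 1))*c + C(-1, 13) = -6*((-2 + (-4)**2) - 1)*4 + (-4 - 1/2*(-1) - 1/2*13) = -6*((-2 + 16) - 1)*4 + (-4 + 1/2 - 13/2) = -6*(14 - 1)*4 - 10 = -6*13*4 - 10 = -78*4 - 10 = -312 - 10 = -322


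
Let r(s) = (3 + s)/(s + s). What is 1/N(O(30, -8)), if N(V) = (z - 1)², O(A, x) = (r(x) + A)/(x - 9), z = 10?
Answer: 1/81 ≈ 0.012346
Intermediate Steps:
r(s) = (3 + s)/(2*s) (r(s) = (3 + s)/((2*s)) = (3 + s)*(1/(2*s)) = (3 + s)/(2*s))
O(A, x) = (A + (3 + x)/(2*x))/(-9 + x) (O(A, x) = ((3 + x)/(2*x) + A)/(x - 9) = (A + (3 + x)/(2*x))/(-9 + x))
N(V) = 81 (N(V) = (10 - 1)² = 9² = 81)
1/N(O(30, -8)) = 1/81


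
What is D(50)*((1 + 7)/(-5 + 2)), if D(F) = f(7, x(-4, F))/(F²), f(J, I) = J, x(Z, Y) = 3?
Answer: -14/1875 ≈ -0.0074667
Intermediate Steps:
D(F) = 7/F² (D(F) = 7/(F²) = 7/F²)
D(50)*((1 + 7)/(-5 + 2)) = (7/50²)*((1 + 7)/(-5 + 2)) = (7*(1/2500))*(8/(-3)) = 7*(8*(-⅓))/2500 = (7/2500)*(-8/3) = -14/1875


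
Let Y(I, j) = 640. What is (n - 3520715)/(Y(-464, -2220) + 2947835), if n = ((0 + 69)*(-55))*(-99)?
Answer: -629002/589695 ≈ -1.0667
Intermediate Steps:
n = 375705 (n = (69*(-55))*(-99) = -3795*(-99) = 375705)
(n - 3520715)/(Y(-464, -2220) + 2947835) = (375705 - 3520715)/(640 + 2947835) = -3145010/2948475 = -3145010*1/2948475 = -629002/589695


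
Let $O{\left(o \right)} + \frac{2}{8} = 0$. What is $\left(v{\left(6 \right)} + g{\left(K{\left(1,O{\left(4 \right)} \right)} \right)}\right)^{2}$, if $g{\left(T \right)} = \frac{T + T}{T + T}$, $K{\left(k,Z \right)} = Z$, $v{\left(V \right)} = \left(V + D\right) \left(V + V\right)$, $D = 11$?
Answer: $42025$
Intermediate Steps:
$O{\left(o \right)} = - \frac{1}{4}$ ($O{\left(o \right)} = - \frac{1}{4} + 0 = - \frac{1}{4}$)
$v{\left(V \right)} = 2 V \left(11 + V\right)$ ($v{\left(V \right)} = \left(V + 11\right) \left(V + V\right) = \left(11 + V\right) 2 V = 2 V \left(11 + V\right)$)
$g{\left(T \right)} = 1$ ($g{\left(T \right)} = \frac{2 T}{2 T} = 2 T \frac{1}{2 T} = 1$)
$\left(v{\left(6 \right)} + g{\left(K{\left(1,O{\left(4 \right)} \right)} \right)}\right)^{2} = \left(2 \cdot 6 \left(11 + 6\right) + 1\right)^{2} = \left(2 \cdot 6 \cdot 17 + 1\right)^{2} = \left(204 + 1\right)^{2} = 205^{2} = 42025$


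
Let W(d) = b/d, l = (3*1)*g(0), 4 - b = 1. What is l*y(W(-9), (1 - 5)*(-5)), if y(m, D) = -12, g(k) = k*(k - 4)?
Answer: 0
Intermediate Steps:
b = 3 (b = 4 - 1*1 = 4 - 1 = 3)
g(k) = k*(-4 + k)
l = 0 (l = (3*1)*(0*(-4 + 0)) = 3*(0*(-4)) = 3*0 = 0)
W(d) = 3/d
l*y(W(-9), (1 - 5)*(-5)) = 0*(-12) = 0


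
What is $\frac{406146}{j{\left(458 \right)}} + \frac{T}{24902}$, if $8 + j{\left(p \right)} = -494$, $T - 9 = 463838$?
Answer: $- \frac{4940498249}{6250402} \approx -790.43$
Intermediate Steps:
$T = 463847$ ($T = 9 + 463838 = 463847$)
$j{\left(p \right)} = -502$ ($j{\left(p \right)} = -8 - 494 = -502$)
$\frac{406146}{j{\left(458 \right)}} + \frac{T}{24902} = \frac{406146}{-502} + \frac{463847}{24902} = 406146 \left(- \frac{1}{502}\right) + 463847 \cdot \frac{1}{24902} = - \frac{203073}{251} + \frac{463847}{24902} = - \frac{4940498249}{6250402}$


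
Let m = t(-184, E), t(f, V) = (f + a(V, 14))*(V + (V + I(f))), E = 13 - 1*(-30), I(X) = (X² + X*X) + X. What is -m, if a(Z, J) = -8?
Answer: 12981888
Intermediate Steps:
I(X) = X + 2*X² (I(X) = (X² + X²) + X = 2*X² + X = X + 2*X²)
E = 43 (E = 13 + 30 = 43)
t(f, V) = (-8 + f)*(2*V + f*(1 + 2*f)) (t(f, V) = (f - 8)*(V + (V + f*(1 + 2*f))) = (-8 + f)*(2*V + f*(1 + 2*f)))
m = -12981888 (m = -16*43 - 15*(-184)² - 8*(-184) + 2*(-184)³ + 2*43*(-184) = -688 - 15*33856 + 1472 + 2*(-6229504) - 15824 = -688 - 507840 + 1472 - 12459008 - 15824 = -12981888)
-m = -1*(-12981888) = 12981888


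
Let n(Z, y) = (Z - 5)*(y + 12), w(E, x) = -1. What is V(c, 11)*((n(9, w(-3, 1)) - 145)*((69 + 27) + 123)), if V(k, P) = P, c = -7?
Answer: -243309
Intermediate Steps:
n(Z, y) = (-5 + Z)*(12 + y)
V(c, 11)*((n(9, w(-3, 1)) - 145)*((69 + 27) + 123)) = 11*(((-60 - 5*(-1) + 12*9 + 9*(-1)) - 145)*((69 + 27) + 123)) = 11*(((-60 + 5 + 108 - 9) - 145)*(96 + 123)) = 11*((44 - 145)*219) = 11*(-101*219) = 11*(-22119) = -243309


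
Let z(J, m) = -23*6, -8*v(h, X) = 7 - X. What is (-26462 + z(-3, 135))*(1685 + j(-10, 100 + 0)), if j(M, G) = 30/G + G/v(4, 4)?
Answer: -113206940/3 ≈ -3.7736e+7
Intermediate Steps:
v(h, X) = -7/8 + X/8 (v(h, X) = -(7 - X)/8 = -7/8 + X/8)
z(J, m) = -138
j(M, G) = 30/G - 8*G/3 (j(M, G) = 30/G + G/(-7/8 + (⅛)*4) = 30/G + G/(-7/8 + ½) = 30/G + G/(-3/8) = 30/G + G*(-8/3) = 30/G - 8*G/3)
(-26462 + z(-3, 135))*(1685 + j(-10, 100 + 0)) = (-26462 - 138)*(1685 + (30/(100 + 0) - 8*(100 + 0)/3)) = -26600*(1685 + (30/100 - 8/3*100)) = -26600*(1685 + (30*(1/100) - 800/3)) = -26600*(1685 + (3/10 - 800/3)) = -26600*(1685 - 7991/30) = -26600*42559/30 = -113206940/3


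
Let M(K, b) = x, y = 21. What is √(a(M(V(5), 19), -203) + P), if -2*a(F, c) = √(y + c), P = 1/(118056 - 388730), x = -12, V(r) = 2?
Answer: √(-270674 - 36632207138*I*√182)/270674 ≈ 1.8365 - 1.8365*I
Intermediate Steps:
P = -1/270674 (P = 1/(-270674) = -1/270674 ≈ -3.6945e-6)
M(K, b) = -12
a(F, c) = -√(21 + c)/2
√(a(M(V(5), 19), -203) + P) = √(-√(21 - 203)/2 - 1/270674) = √(-I*√182/2 - 1/270674) = √(-1/270674 - I*√182/2)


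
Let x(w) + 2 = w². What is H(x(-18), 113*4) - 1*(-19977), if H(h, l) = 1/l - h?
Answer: 8884061/452 ≈ 19655.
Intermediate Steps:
x(w) = -2 + w²
H(x(-18), 113*4) - 1*(-19977) = (1/(113*4) - (-2 + (-18)²)) - 1*(-19977) = (1/452 - (-2 + 324)) + 19977 = (1/452 - 1*322) + 19977 = (1/452 - 322) + 19977 = -145543/452 + 19977 = 8884061/452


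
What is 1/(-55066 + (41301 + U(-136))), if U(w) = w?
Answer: -1/13901 ≈ -7.1937e-5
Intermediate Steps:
1/(-55066 + (41301 + U(-136))) = 1/(-55066 + (41301 - 136)) = 1/(-55066 + 41165) = 1/(-13901) = -1/13901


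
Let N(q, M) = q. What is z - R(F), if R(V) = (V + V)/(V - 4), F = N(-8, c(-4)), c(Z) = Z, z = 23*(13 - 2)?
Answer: 755/3 ≈ 251.67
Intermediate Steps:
z = 253 (z = 23*11 = 253)
F = -8
R(V) = 2*V/(-4 + V) (R(V) = (2*V)/(-4 + V) = 2*V/(-4 + V))
z - R(F) = 253 - 2*(-8)/(-4 - 8) = 253 - 2*(-8)/(-12) = 253 - 2*(-8)*(-1)/12 = 253 - 1*4/3 = 253 - 4/3 = 755/3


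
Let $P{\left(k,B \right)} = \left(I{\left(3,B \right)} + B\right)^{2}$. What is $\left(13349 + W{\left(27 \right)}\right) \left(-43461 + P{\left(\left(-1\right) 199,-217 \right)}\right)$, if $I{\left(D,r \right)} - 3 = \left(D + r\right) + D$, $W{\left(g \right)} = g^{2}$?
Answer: $1930994792$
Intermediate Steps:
$I{\left(D,r \right)} = 3 + r + 2 D$ ($I{\left(D,r \right)} = 3 + \left(\left(D + r\right) + D\right) = 3 + \left(r + 2 D\right) = 3 + r + 2 D$)
$P{\left(k,B \right)} = \left(9 + 2 B\right)^{2}$ ($P{\left(k,B \right)} = \left(\left(3 + B + 2 \cdot 3\right) + B\right)^{2} = \left(\left(3 + B + 6\right) + B\right)^{2} = \left(\left(9 + B\right) + B\right)^{2} = \left(9 + 2 B\right)^{2}$)
$\left(13349 + W{\left(27 \right)}\right) \left(-43461 + P{\left(\left(-1\right) 199,-217 \right)}\right) = \left(13349 + 27^{2}\right) \left(-43461 + \left(9 + 2 \left(-217\right)\right)^{2}\right) = \left(13349 + 729\right) \left(-43461 + \left(9 - 434\right)^{2}\right) = 14078 \left(-43461 + \left(-425\right)^{2}\right) = 14078 \left(-43461 + 180625\right) = 14078 \cdot 137164 = 1930994792$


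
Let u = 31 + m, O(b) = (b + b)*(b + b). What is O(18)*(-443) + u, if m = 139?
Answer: -573958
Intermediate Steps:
O(b) = 4*b**2 (O(b) = (2*b)*(2*b) = 4*b**2)
u = 170 (u = 31 + 139 = 170)
O(18)*(-443) + u = (4*18**2)*(-443) + 170 = (4*324)*(-443) + 170 = 1296*(-443) + 170 = -574128 + 170 = -573958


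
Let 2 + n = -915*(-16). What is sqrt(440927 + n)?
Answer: 11*sqrt(3765) ≈ 674.96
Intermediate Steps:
n = 14638 (n = -2 - 915*(-16) = -2 + 14640 = 14638)
sqrt(440927 + n) = sqrt(440927 + 14638) = sqrt(455565) = 11*sqrt(3765)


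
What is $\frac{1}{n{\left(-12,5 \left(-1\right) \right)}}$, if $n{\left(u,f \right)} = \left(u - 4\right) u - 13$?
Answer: $\frac{1}{179} \approx 0.0055866$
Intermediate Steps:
$n{\left(u,f \right)} = -13 + u \left(-4 + u\right)$ ($n{\left(u,f \right)} = \left(u - 4\right) u - 13 = \left(-4 + u\right) u - 13 = u \left(-4 + u\right) - 13 = -13 + u \left(-4 + u\right)$)
$\frac{1}{n{\left(-12,5 \left(-1\right) \right)}} = \frac{1}{-13 + \left(-12\right)^{2} - -48} = \frac{1}{-13 + 144 + 48} = \frac{1}{179}$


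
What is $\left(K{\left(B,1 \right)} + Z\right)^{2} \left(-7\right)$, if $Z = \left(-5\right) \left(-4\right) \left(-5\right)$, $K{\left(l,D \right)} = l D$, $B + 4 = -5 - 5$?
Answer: $-90972$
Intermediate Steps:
$B = -14$ ($B = -4 - 10 = -14$)
$K{\left(l,D \right)} = D l$
$Z = -100$ ($Z = 20 \left(-5\right) = -100$)
$\left(K{\left(B,1 \right)} + Z\right)^{2} \left(-7\right) = \left(1 \left(-14\right) - 100\right)^{2} \left(-7\right) = \left(-14 - 100\right)^{2} \left(-7\right) = \left(-114\right)^{2} \left(-7\right) = 12996 \left(-7\right) = -90972$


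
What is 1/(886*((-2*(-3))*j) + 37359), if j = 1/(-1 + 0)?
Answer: 1/32043 ≈ 3.1208e-5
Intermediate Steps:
j = -1 (j = 1/(-1) = -1)
1/(886*((-2*(-3))*j) + 37359) = 1/(886*(-2*(-3)*(-1)) + 37359) = 1/(886*(6*(-1)) + 37359) = 1/(886*(-6) + 37359) = 1/(-5316 + 37359) = 1/32043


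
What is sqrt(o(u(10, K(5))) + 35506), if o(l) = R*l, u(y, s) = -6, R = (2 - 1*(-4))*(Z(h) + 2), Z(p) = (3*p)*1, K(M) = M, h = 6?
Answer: sqrt(34786) ≈ 186.51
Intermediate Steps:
Z(p) = 3*p
R = 120 (R = (2 - 1*(-4))*(3*6 + 2) = (2 + 4)*(18 + 2) = 6*20 = 120)
o(l) = 120*l
sqrt(o(u(10, K(5))) + 35506) = sqrt(120*(-6) + 35506) = sqrt(-720 + 35506) = sqrt(34786)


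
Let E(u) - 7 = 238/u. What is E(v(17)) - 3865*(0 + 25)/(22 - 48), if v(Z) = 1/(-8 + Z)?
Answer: 152499/26 ≈ 5865.3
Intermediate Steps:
E(u) = 7 + 238/u
E(v(17)) - 3865*(0 + 25)/(22 - 48) = (7 + 238/(1/(-8 + 17))) - 3865*(0 + 25)/(22 - 48) = (7 + 238/(1/9)) - 96625/(-26) = (7 + 238/(⅑)) - 96625*(-1)/26 = (7 + 238*9) - 3865*(-25/26) = (7 + 2142) + 96625/26 = 2149 + 96625/26 = 152499/26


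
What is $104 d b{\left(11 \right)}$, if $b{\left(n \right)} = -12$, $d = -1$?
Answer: $1248$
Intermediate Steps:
$104 d b{\left(11 \right)} = 104 \left(-1\right) \left(-12\right) = \left(-104\right) \left(-12\right) = 1248$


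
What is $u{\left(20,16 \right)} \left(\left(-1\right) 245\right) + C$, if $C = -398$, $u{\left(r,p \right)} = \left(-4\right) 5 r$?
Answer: $97602$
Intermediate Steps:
$u{\left(r,p \right)} = - 20 r$
$u{\left(20,16 \right)} \left(\left(-1\right) 245\right) + C = \left(-20\right) 20 \left(\left(-1\right) 245\right) - 398 = \left(-400\right) \left(-245\right) - 398 = 98000 - 398 = 97602$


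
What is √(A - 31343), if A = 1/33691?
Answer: 2*I*√8894230377823/33691 ≈ 177.04*I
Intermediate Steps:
A = 1/33691 ≈ 2.9682e-5
√(A - 31343) = √(1/33691 - 31343) = √(-1055977012/33691) = 2*I*√8894230377823/33691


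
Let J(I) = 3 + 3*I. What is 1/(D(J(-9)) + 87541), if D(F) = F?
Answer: 1/87517 ≈ 1.1426e-5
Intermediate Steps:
1/(D(J(-9)) + 87541) = 1/((3 + 3*(-9)) + 87541) = 1/((3 - 27) + 87541) = 1/(-24 + 87541) = 1/87517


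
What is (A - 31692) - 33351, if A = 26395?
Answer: -38648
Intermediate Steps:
(A - 31692) - 33351 = (26395 - 31692) - 33351 = -5297 - 33351 = -38648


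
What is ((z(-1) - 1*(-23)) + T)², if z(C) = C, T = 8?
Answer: 900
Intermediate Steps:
((z(-1) - 1*(-23)) + T)² = ((-1 - 1*(-23)) + 8)² = ((-1 + 23) + 8)² = (22 + 8)² = 30² = 900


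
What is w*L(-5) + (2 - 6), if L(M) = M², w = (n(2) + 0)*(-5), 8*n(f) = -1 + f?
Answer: -157/8 ≈ -19.625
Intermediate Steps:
n(f) = -⅛ + f/8 (n(f) = (-1 + f)/8 = -⅛ + f/8)
w = -5/8 (w = ((-⅛ + (⅛)*2) + 0)*(-5) = ((-⅛ + ¼) + 0)*(-5) = (⅛ + 0)*(-5) = (⅛)*(-5) = -5/8 ≈ -0.62500)
w*L(-5) + (2 - 6) = -5/8*(-5)² + (2 - 6) = -5/8*25 - 4 = -125/8 - 4 = -157/8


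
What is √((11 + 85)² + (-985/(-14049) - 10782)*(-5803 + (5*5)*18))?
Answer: √1265934992620613/4683 ≈ 7597.7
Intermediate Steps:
√((11 + 85)² + (-985/(-14049) - 10782)*(-5803 + (5*5)*18)) = √(96² + (-985*(-1/14049) - 10782)*(-5803 + 25*18)) = √(9216 + (985/14049 - 10782)*(-5803 + 450)) = √(9216 - 151475333/14049*(-5353)) = √(9216 + 810847457549/14049) = √(810976933133/14049) = √1265934992620613/4683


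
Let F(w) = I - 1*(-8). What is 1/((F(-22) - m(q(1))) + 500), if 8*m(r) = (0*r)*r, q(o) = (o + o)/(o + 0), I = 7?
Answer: 1/515 ≈ 0.0019417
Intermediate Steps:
q(o) = 2 (q(o) = (2*o)/o = 2)
m(r) = 0 (m(r) = ((0*r)*r)/8 = (0*r)/8 = (1/8)*0 = 0)
F(w) = 15 (F(w) = 7 - 1*(-8) = 7 + 8 = 15)
1/((F(-22) - m(q(1))) + 500) = 1/((15 - 1*0) + 500) = 1/((15 + 0) + 500) = 1/(15 + 500) = 1/515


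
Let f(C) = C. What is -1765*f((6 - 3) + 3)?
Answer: -10590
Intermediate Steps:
-1765*f((6 - 3) + 3) = -1765*((6 - 3) + 3) = -1765*(3 + 3) = -1765*6 = -10590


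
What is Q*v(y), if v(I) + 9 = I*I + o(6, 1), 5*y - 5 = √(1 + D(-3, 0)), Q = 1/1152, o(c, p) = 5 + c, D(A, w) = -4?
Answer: 1/400 + I*√3/2880 ≈ 0.0025 + 0.00060141*I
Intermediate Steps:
Q = 1/1152 ≈ 0.00086806
y = 1 + I*√3/5 (y = 1 + √(1 - 4)/5 = 1 + √(-3)/5 = 1 + (I*√3)/5 = 1 + I*√3/5 ≈ 1.0 + 0.34641*I)
v(I) = 2 + I² (v(I) = -9 + (I*I + (5 + 6)) = -9 + (I² + 11) = -9 + (11 + I²) = 2 + I²)
Q*v(y) = (2 + (1 + I*√3/5)²)/1152 = 1/576 + (1 + I*√3/5)²/1152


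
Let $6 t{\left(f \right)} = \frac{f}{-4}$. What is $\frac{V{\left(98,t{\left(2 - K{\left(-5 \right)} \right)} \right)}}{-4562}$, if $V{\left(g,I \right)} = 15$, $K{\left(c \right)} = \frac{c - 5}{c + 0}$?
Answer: $- \frac{15}{4562} \approx -0.003288$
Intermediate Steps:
$K{\left(c \right)} = \frac{-5 + c}{c}$
$t{\left(f \right)} = - \frac{f}{24}$ ($t{\left(f \right)} = \frac{f \frac{1}{-4}}{6} = \frac{f \left(- \frac{1}{4}\right)}{6} = \frac{\left(- \frac{1}{4}\right) f}{6} = - \frac{f}{24}$)
$\frac{V{\left(98,t{\left(2 - K{\left(-5 \right)} \right)} \right)}}{-4562} = \frac{15}{-4562} = 15 \left(- \frac{1}{4562}\right) = - \frac{15}{4562}$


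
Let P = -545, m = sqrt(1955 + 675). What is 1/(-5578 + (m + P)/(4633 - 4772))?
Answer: -107696783/600310388579 + 139*sqrt(2630)/600310388579 ≈ -0.00017939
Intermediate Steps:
m = sqrt(2630) ≈ 51.284
1/(-5578 + (m + P)/(4633 - 4772)) = 1/(-5578 + (sqrt(2630) - 545)/(4633 - 4772)) = 1/(-5578 + (-545 + sqrt(2630))/(-139)) = 1/(-5578 + (-545 + sqrt(2630))*(-1/139)) = 1/(-5578 + (545/139 - sqrt(2630)/139)) = 1/(-774797/139 - sqrt(2630)/139)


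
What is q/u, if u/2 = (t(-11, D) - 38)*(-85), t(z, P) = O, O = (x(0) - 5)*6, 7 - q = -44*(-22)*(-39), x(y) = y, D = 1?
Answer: 37759/11560 ≈ 3.2663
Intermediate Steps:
q = 37759 (q = 7 - (-44*(-22))*(-39) = 7 - 968*(-39) = 7 - 1*(-37752) = 7 + 37752 = 37759)
O = -30 (O = (0 - 5)*6 = -5*6 = -30)
t(z, P) = -30
u = 11560 (u = 2*((-30 - 38)*(-85)) = 2*(-68*(-85)) = 2*5780 = 11560)
q/u = 37759/11560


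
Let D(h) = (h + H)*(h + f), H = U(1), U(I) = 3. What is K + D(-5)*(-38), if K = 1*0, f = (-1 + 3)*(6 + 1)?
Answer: 684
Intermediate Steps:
f = 14 (f = 2*7 = 14)
H = 3
K = 0
D(h) = (3 + h)*(14 + h) (D(h) = (h + 3)*(h + 14) = (3 + h)*(14 + h))
K + D(-5)*(-38) = 0 + (42 + (-5)² + 17*(-5))*(-38) = 0 + (42 + 25 - 85)*(-38) = 0 - 18*(-38) = 0 + 684 = 684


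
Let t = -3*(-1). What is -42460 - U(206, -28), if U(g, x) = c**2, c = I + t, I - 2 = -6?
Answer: -42461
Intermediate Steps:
I = -4 (I = 2 - 6 = -4)
t = 3
c = -1 (c = -4 + 3 = -1)
U(g, x) = 1 (U(g, x) = (-1)**2 = 1)
-42460 - U(206, -28) = -42460 - 1*1 = -42460 - 1 = -42461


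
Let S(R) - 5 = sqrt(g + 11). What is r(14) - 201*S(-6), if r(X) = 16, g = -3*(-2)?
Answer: -989 - 201*sqrt(17) ≈ -1817.7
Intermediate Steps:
g = 6
S(R) = 5 + sqrt(17) (S(R) = 5 + sqrt(6 + 11) = 5 + sqrt(17))
r(14) - 201*S(-6) = 16 - 201*(5 + sqrt(17)) = 16 + (-1005 - 201*sqrt(17)) = -989 - 201*sqrt(17)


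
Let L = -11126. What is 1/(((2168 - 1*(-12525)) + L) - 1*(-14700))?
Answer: 1/18267 ≈ 5.4744e-5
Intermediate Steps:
1/(((2168 - 1*(-12525)) + L) - 1*(-14700)) = 1/(((2168 - 1*(-12525)) - 11126) - 1*(-14700)) = 1/(((2168 + 12525) - 11126) + 14700) = 1/((14693 - 11126) + 14700) = 1/(3567 + 14700) = 1/18267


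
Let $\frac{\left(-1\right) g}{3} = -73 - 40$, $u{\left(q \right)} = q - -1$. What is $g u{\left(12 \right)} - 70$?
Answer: $4337$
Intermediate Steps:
$u{\left(q \right)} = 1 + q$ ($u{\left(q \right)} = q + 1 = 1 + q$)
$g = 339$ ($g = - 3 \left(-73 - 40\right) = \left(-3\right) \left(-113\right) = 339$)
$g u{\left(12 \right)} - 70 = 339 \left(1 + 12\right) - 70 = 339 \cdot 13 - 70 = 4407 - 70 = 4337$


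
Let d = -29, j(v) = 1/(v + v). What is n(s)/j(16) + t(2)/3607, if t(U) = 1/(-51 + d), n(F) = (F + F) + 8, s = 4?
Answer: 147742719/288560 ≈ 512.00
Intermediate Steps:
j(v) = 1/(2*v)
n(F) = 8 + 2*F (n(F) = 2*F + 8 = 8 + 2*F)
t(U) = -1/80 (t(U) = 1/(-51 - 29) = 1/(-80) = -1/80)
n(s)/j(16) + t(2)/3607 = (8 + 2*4)/(((1/2)/16)) - 1/80/3607 = (8 + 8)/(((1/2)*(1/16))) - 1/80*1/3607 = 16/(1/32) - 1/288560 = 16*32 - 1/288560 = 512 - 1/288560 = 147742719/288560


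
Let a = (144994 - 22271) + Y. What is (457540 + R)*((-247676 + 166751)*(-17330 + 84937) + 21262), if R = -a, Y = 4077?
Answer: -1809503415947620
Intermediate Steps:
a = 126800 (a = (144994 - 22271) + 4077 = 122723 + 4077 = 126800)
R = -126800 (R = -1*126800 = -126800)
(457540 + R)*((-247676 + 166751)*(-17330 + 84937) + 21262) = (457540 - 126800)*((-247676 + 166751)*(-17330 + 84937) + 21262) = 330740*(-80925*67607 + 21262) = 330740*(-5471096475 + 21262) = 330740*(-5471075213) = -1809503415947620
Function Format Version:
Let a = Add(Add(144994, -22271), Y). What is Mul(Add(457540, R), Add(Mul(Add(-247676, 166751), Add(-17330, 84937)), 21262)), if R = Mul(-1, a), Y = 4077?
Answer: -1809503415947620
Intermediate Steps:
a = 126800 (a = Add(Add(144994, -22271), 4077) = Add(122723, 4077) = 126800)
R = -126800 (R = Mul(-1, 126800) = -126800)
Mul(Add(457540, R), Add(Mul(Add(-247676, 166751), Add(-17330, 84937)), 21262)) = Mul(Add(457540, -126800), Add(Mul(Add(-247676, 166751), Add(-17330, 84937)), 21262)) = Mul(330740, Add(Mul(-80925, 67607), 21262)) = Mul(330740, Add(-5471096475, 21262)) = Mul(330740, -5471075213) = -1809503415947620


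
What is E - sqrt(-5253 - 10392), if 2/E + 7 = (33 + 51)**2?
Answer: 2/7049 - I*sqrt(15645) ≈ 0.00028373 - 125.08*I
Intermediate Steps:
E = 2/7049 (E = 2/(-7 + (33 + 51)**2) = 2/(-7 + 84**2) = 2/(-7 + 7056) = 2/7049 ≈ 0.00028373)
E - sqrt(-5253 - 10392) = 2/7049 - sqrt(-5253 - 10392) = 2/7049 - sqrt(-15645) = 2/7049 - I*sqrt(15645)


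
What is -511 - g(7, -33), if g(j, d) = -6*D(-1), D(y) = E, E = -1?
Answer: -517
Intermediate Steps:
D(y) = -1
g(j, d) = 6 (g(j, d) = -6*(-1) = 6)
-511 - g(7, -33) = -511 - 1*6 = -511 - 6 = -517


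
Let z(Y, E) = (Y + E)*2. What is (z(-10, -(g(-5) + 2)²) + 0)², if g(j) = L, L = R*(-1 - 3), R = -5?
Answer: 976144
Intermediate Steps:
L = 20 (L = -5*(-1 - 3) = -5*(-4) = 20)
g(j) = 20
z(Y, E) = 2*E + 2*Y (z(Y, E) = (E + Y)*2 = 2*E + 2*Y)
(z(-10, -(g(-5) + 2)²) + 0)² = ((2*(-(20 + 2)²) + 2*(-10)) + 0)² = ((2*(-1*22²) - 20) + 0)² = ((2*(-1*484) - 20) + 0)² = ((2*(-484) - 20) + 0)² = ((-968 - 20) + 0)² = (-988 + 0)² = (-988)² = 976144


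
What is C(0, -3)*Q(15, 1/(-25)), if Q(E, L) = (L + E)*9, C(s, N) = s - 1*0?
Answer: 0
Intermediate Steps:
C(s, N) = s (C(s, N) = s + 0 = s)
Q(E, L) = 9*E + 9*L (Q(E, L) = (E + L)*9 = 9*E + 9*L)
C(0, -3)*Q(15, 1/(-25)) = 0*(9*15 + 9/(-25)) = 0*(135 + 9*(-1/25)) = 0*(135 - 9/25) = 0*(3366/25) = 0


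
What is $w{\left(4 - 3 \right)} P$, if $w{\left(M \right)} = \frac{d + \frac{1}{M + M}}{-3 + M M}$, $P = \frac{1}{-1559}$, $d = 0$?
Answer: $\frac{1}{6236} \approx 0.00016036$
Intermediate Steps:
$P = - \frac{1}{1559} \approx -0.00064144$
$w{\left(M \right)} = \frac{1}{2 M \left(-3 + M^{2}\right)}$ ($w{\left(M \right)} = \frac{0 + \frac{1}{M + M}}{-3 + M M} = \frac{0 + \frac{1}{2 M}}{-3 + M^{2}} = \frac{\frac{1}{2} \frac{1}{M}}{-3 + M^{2}} = \frac{1}{2 M \left(-3 + M^{2}\right)}$)
$w{\left(4 - 3 \right)} P = \frac{1}{2 \left(4 - 3\right) \left(-3 + \left(4 - 3\right)^{2}\right)} \left(- \frac{1}{1559}\right) = \frac{1}{2 \cdot 1 \left(-3 + 1^{2}\right)} \left(- \frac{1}{1559}\right) = \frac{1}{2} \cdot 1 \frac{1}{-3 + 1} \left(- \frac{1}{1559}\right) = \frac{1}{2} \cdot 1 \frac{1}{-2} \left(- \frac{1}{1559}\right) = \frac{1}{2} \cdot 1 \left(- \frac{1}{2}\right) \left(- \frac{1}{1559}\right) = \left(- \frac{1}{4}\right) \left(- \frac{1}{1559}\right) = \frac{1}{6236}$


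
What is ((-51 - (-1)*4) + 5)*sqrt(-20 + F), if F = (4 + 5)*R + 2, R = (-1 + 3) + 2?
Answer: -126*sqrt(2) ≈ -178.19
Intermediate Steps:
R = 4 (R = 2 + 2 = 4)
F = 38 (F = (4 + 5)*4 + 2 = 9*4 + 2 = 36 + 2 = 38)
((-51 - (-1)*4) + 5)*sqrt(-20 + F) = ((-51 - (-1)*4) + 5)*sqrt(-20 + 38) = ((-51 - 1*(-4)) + 5)*sqrt(18) = ((-51 + 4) + 5)*(3*sqrt(2)) = (-47 + 5)*(3*sqrt(2)) = -126*sqrt(2)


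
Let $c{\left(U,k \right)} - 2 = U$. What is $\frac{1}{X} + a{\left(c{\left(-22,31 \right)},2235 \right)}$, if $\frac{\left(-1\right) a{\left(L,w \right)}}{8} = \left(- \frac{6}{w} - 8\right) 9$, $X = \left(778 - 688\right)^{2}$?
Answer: $\frac{695407829}{1206900} \approx 576.19$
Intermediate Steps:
$c{\left(U,k \right)} = 2 + U$
$X = 8100$ ($X = 90^{2} = 8100$)
$a{\left(L,w \right)} = 576 + \frac{432}{w}$ ($a{\left(L,w \right)} = - 8 \left(- \frac{6}{w} - 8\right) 9 = - 8 \left(-8 - \frac{6}{w}\right) 9 = - 8 \left(-72 - \frac{54}{w}\right) = 576 + \frac{432}{w}$)
$\frac{1}{X} + a{\left(c{\left(-22,31 \right)},2235 \right)} = \frac{1}{8100} + \left(576 + \frac{432}{2235}\right) = \frac{1}{8100} + \left(576 + 432 \cdot \frac{1}{2235}\right) = \frac{1}{8100} + \left(576 + \frac{144}{745}\right) = \frac{1}{8100} + \frac{429264}{745} = \frac{695407829}{1206900}$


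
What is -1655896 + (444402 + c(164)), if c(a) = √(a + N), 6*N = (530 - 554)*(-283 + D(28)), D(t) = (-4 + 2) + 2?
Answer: -1211458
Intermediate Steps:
D(t) = 0 (D(t) = -2 + 2 = 0)
N = 1132 (N = ((530 - 554)*(-283 + 0))/6 = (-24*(-283))/6 = (⅙)*6792 = 1132)
c(a) = √(1132 + a) (c(a) = √(a + 1132) = √(1132 + a))
-1655896 + (444402 + c(164)) = -1655896 + (444402 + √(1132 + 164)) = -1655896 + (444402 + √1296) = -1655896 + (444402 + 36) = -1655896 + 444438 = -1211458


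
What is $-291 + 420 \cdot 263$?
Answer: $110169$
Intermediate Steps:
$-291 + 420 \cdot 263 = -291 + 110460 = 110169$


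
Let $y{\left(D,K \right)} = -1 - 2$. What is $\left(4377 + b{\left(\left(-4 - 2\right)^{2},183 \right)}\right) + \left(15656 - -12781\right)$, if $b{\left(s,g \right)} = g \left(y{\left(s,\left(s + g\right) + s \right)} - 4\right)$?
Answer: $31533$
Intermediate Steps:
$y{\left(D,K \right)} = -3$ ($y{\left(D,K \right)} = -1 - 2 = -3$)
$b{\left(s,g \right)} = - 7 g$ ($b{\left(s,g \right)} = g \left(-3 - 4\right) = g \left(-7\right) = - 7 g$)
$\left(4377 + b{\left(\left(-4 - 2\right)^{2},183 \right)}\right) + \left(15656 - -12781\right) = \left(4377 - 1281\right) + \left(15656 - -12781\right) = \left(4377 - 1281\right) + \left(15656 + 12781\right) = 3096 + 28437 = 31533$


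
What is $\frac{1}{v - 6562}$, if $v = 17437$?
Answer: $\frac{1}{10875} \approx 9.1954 \cdot 10^{-5}$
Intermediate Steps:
$\frac{1}{v - 6562} = \frac{1}{17437 - 6562} = \frac{1}{10875}$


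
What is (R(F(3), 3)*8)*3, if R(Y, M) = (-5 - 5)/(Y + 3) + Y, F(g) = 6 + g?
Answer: 196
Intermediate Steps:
R(Y, M) = Y - 10/(3 + Y) (R(Y, M) = -10/(3 + Y) + Y = Y - 10/(3 + Y))
(R(F(3), 3)*8)*3 = (((-10 + (6 + 3)**2 + 3*(6 + 3))/(3 + (6 + 3)))*8)*3 = (((-10 + 9**2 + 3*9)/(3 + 9))*8)*3 = (((-10 + 81 + 27)/12)*8)*3 = (((1/12)*98)*8)*3 = ((49/6)*8)*3 = (196/3)*3 = 196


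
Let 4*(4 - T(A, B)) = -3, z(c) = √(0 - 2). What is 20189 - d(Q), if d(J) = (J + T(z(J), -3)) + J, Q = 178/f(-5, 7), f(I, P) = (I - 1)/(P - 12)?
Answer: 238651/12 ≈ 19888.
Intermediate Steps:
z(c) = I*√2 (z(c) = √(-2) = I*√2)
T(A, B) = 19/4 (T(A, B) = 4 - ¼*(-3) = 4 + ¾ = 19/4)
f(I, P) = (-1 + I)/(-12 + P)
Q = 445/3 (Q = 178/(((-1 - 5)/(-12 + 7))) = 178/((-6/(-5))) = 178/((-⅕*(-6))) = 178/(6/5) = 178*(⅚) = 445/3 ≈ 148.33)
d(J) = 19/4 + 2*J (d(J) = (J + 19/4) + J = (19/4 + J) + J = 19/4 + 2*J)
20189 - d(Q) = 20189 - (19/4 + 2*(445/3)) = 20189 - (19/4 + 890/3) = 20189 - 1*3617/12 = 20189 - 3617/12 = 238651/12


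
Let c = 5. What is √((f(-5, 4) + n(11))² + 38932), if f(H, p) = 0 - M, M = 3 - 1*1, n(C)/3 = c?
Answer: √39101 ≈ 197.74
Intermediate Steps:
n(C) = 15 (n(C) = 3*5 = 15)
M = 2 (M = 3 - 1 = 2)
f(H, p) = -2 (f(H, p) = 0 - 1*2 = 0 - 2 = -2)
√((f(-5, 4) + n(11))² + 38932) = √((-2 + 15)² + 38932) = √(13² + 38932) = √(169 + 38932) = √39101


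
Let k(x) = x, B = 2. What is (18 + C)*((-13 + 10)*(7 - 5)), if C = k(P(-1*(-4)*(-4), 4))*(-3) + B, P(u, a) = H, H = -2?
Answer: -156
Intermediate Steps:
P(u, a) = -2
C = 8 (C = -2*(-3) + 2 = 6 + 2 = 8)
(18 + C)*((-13 + 10)*(7 - 5)) = (18 + 8)*((-13 + 10)*(7 - 5)) = 26*(-3*2) = 26*(-6) = -156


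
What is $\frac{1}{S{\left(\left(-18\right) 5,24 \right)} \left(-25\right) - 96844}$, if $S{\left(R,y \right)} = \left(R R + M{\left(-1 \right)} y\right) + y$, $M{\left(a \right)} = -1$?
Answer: $- \frac{1}{299344} \approx -3.3406 \cdot 10^{-6}$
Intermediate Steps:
$S{\left(R,y \right)} = R^{2}$ ($S{\left(R,y \right)} = \left(R R - y\right) + y = \left(R^{2} - y\right) + y = R^{2}$)
$\frac{1}{S{\left(\left(-18\right) 5,24 \right)} \left(-25\right) - 96844} = \frac{1}{\left(\left(-18\right) 5\right)^{2} \left(-25\right) - 96844} = \frac{1}{\left(-90\right)^{2} \left(-25\right) - 96844} = \frac{1}{8100 \left(-25\right) - 96844} = \frac{1}{-202500 - 96844} = \frac{1}{-299344} = - \frac{1}{299344}$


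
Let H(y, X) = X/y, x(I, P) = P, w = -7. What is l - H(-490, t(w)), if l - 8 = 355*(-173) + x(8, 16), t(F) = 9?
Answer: -30081581/490 ≈ -61391.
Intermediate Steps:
l = -61391 (l = 8 + (355*(-173) + 16) = 8 + (-61415 + 16) = 8 - 61399 = -61391)
l - H(-490, t(w)) = -61391 - 9/(-490) = -61391 - 9*(-1)/490 = -61391 - 1*(-9/490) = -61391 + 9/490 = -30081581/490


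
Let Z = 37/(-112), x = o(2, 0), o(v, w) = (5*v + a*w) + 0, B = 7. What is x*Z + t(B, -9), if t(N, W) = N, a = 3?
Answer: 207/56 ≈ 3.6964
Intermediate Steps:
o(v, w) = 3*w + 5*v (o(v, w) = (5*v + 3*w) + 0 = (3*w + 5*v) + 0 = 3*w + 5*v)
x = 10 (x = 3*0 + 5*2 = 0 + 10 = 10)
Z = -37/112 (Z = 37*(-1/112) = -37/112 ≈ -0.33036)
x*Z + t(B, -9) = 10*(-37/112) + 7 = -185/56 + 7 = 207/56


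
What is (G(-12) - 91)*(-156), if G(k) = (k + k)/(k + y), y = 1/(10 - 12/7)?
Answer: 735684/53 ≈ 13881.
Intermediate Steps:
y = 7/58 (y = 1/(10 - 12*⅐) = 1/(10 - 12/7) = 1/(58/7) = 7/58 ≈ 0.12069)
G(k) = 2*k/(7/58 + k) (G(k) = (k + k)/(k + 7/58) = (2*k)/(7/58 + k) = 2*k/(7/58 + k))
(G(-12) - 91)*(-156) = (116*(-12)/(7 + 58*(-12)) - 91)*(-156) = (116*(-12)/(7 - 696) - 91)*(-156) = (116*(-12)/(-689) - 91)*(-156) = (116*(-12)*(-1/689) - 91)*(-156) = (1392/689 - 91)*(-156) = -61307/689*(-156) = 735684/53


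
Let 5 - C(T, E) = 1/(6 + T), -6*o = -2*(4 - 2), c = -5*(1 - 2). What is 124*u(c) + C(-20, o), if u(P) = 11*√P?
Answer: 71/14 + 1364*√5 ≈ 3055.1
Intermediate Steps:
c = 5 (c = -5*(-1) = 5)
o = ⅔ (o = -(-1)*(4 - 2)/3 = -(-1)*2/3 = -⅙*(-4) = ⅔ ≈ 0.66667)
C(T, E) = 5 - 1/(6 + T)
124*u(c) + C(-20, o) = 124*(11*√5) + (29 + 5*(-20))/(6 - 20) = 1364*√5 + (29 - 100)/(-14) = 1364*√5 - 1/14*(-71) = 1364*√5 + 71/14 = 71/14 + 1364*√5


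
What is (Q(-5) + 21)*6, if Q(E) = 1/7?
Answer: 888/7 ≈ 126.86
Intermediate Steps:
Q(E) = ⅐
(Q(-5) + 21)*6 = (⅐ + 21)*6 = (148/7)*6 = 888/7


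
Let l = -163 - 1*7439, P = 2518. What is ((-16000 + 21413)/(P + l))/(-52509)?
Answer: 5413/266955756 ≈ 2.0277e-5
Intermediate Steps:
l = -7602 (l = -163 - 7439 = -7602)
((-16000 + 21413)/(P + l))/(-52509) = ((-16000 + 21413)/(2518 - 7602))/(-52509) = (5413/(-5084))*(-1/52509) = (5413*(-1/5084))*(-1/52509) = -5413/5084*(-1/52509) = 5413/266955756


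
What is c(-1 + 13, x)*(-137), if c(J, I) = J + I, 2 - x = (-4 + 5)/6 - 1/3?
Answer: -11645/6 ≈ -1940.8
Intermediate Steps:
x = 13/6 (x = 2 - ((-4 + 5)/6 - 1/3) = 2 - (1*(1/6) - 1*1/3) = 2 - (1/6 - 1/3) = 2 - 1*(-1/6) = 2 + 1/6 = 13/6 ≈ 2.1667)
c(J, I) = I + J
c(-1 + 13, x)*(-137) = (13/6 + (-1 + 13))*(-137) = (13/6 + 12)*(-137) = (85/6)*(-137) = -11645/6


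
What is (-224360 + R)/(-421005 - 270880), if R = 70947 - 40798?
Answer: 194211/691885 ≈ 0.28070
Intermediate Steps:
R = 30149
(-224360 + R)/(-421005 - 270880) = (-224360 + 30149)/(-421005 - 270880) = -194211/(-691885) = -194211*(-1/691885) = 194211/691885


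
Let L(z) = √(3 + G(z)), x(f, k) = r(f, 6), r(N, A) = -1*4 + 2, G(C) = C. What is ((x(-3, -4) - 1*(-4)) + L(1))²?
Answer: 16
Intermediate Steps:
r(N, A) = -2 (r(N, A) = -4 + 2 = -2)
x(f, k) = -2
L(z) = √(3 + z)
((x(-3, -4) - 1*(-4)) + L(1))² = ((-2 - 1*(-4)) + √(3 + 1))² = ((-2 + 4) + √4)² = (2 + 2)² = 4² = 16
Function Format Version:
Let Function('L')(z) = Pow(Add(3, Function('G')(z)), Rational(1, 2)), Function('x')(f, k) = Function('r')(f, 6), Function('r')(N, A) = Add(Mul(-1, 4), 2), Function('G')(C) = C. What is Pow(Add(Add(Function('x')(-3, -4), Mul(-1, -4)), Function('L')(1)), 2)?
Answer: 16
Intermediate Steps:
Function('r')(N, A) = -2 (Function('r')(N, A) = Add(-4, 2) = -2)
Function('x')(f, k) = -2
Function('L')(z) = Pow(Add(3, z), Rational(1, 2))
Pow(Add(Add(Function('x')(-3, -4), Mul(-1, -4)), Function('L')(1)), 2) = Pow(Add(Add(-2, Mul(-1, -4)), Pow(Add(3, 1), Rational(1, 2))), 2) = Pow(Add(Add(-2, 4), Pow(4, Rational(1, 2))), 2) = Pow(Add(2, 2), 2) = Pow(4, 2) = 16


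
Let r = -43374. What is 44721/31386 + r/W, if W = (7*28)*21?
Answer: -16350899/1794233 ≈ -9.1130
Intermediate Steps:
W = 4116 (W = 196*21 = 4116)
44721/31386 + r/W = 44721/31386 - 43374/4116 = 44721*(1/31386) - 43374*1/4116 = 14907/10462 - 7229/686 = -16350899/1794233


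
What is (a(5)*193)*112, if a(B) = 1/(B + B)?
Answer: 10808/5 ≈ 2161.6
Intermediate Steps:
a(B) = 1/(2*B)
(a(5)*193)*112 = (((½)/5)*193)*112 = (((½)*(⅕))*193)*112 = ((⅒)*193)*112 = (193/10)*112 = 10808/5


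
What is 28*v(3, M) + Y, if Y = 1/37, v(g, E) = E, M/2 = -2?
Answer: -4143/37 ≈ -111.97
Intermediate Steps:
M = -4 (M = 2*(-2) = -4)
Y = 1/37 ≈ 0.027027
28*v(3, M) + Y = 28*(-4) + 1/37 = -112 + 1/37 = -4143/37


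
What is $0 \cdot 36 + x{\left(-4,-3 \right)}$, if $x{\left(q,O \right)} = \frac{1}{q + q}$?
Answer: $- \frac{1}{8} \approx -0.125$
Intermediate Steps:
$x{\left(q,O \right)} = \frac{1}{2 q}$
$0 \cdot 36 + x{\left(-4,-3 \right)} = 0 \cdot 36 + \frac{1}{2 \left(-4\right)} = 0 + \frac{1}{2} \left(- \frac{1}{4}\right) = 0 - \frac{1}{8} = - \frac{1}{8}$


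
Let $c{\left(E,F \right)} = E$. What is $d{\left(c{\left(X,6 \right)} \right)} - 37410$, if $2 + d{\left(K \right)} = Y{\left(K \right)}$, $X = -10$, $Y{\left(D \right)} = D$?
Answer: $-37422$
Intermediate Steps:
$d{\left(K \right)} = -2 + K$
$d{\left(c{\left(X,6 \right)} \right)} - 37410 = \left(-2 - 10\right) - 37410 = -12 - 37410 = -37422$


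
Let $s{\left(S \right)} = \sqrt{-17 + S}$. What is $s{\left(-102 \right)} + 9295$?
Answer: $9295 + i \sqrt{119} \approx 9295.0 + 10.909 i$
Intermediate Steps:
$s{\left(-102 \right)} + 9295 = \sqrt{-17 - 102} + 9295 = \sqrt{-119} + 9295 = i \sqrt{119} + 9295 = 9295 + i \sqrt{119}$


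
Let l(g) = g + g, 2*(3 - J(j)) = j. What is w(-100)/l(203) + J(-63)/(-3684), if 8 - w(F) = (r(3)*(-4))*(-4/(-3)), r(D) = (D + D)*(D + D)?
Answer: 240931/498568 ≈ 0.48325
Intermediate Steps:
J(j) = 3 - j/2
r(D) = 4*D² (r(D) = (2*D)*(2*D) = 4*D²)
w(F) = 200 (w(F) = 8 - (4*3²)*(-4)*(-4/(-3)) = 8 - (4*9)*(-4)*(-4*(-⅓)) = 8 - 36*(-4)*4/3 = 8 - (-144)*4/3 = 8 - 1*(-192) = 8 + 192 = 200)
l(g) = 2*g
w(-100)/l(203) + J(-63)/(-3684) = 200/((2*203)) + (3 - ½*(-63))/(-3684) = 200/406 + (3 + 63/2)*(-1/3684) = 200*(1/406) + (69/2)*(-1/3684) = 100/203 - 23/2456 = 240931/498568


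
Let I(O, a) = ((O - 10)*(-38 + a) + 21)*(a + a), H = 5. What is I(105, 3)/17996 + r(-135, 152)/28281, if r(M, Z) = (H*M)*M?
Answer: 8176083/3855643 ≈ 2.1205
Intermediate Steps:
I(O, a) = 2*a*(21 + (-38 + a)*(-10 + O)) (I(O, a) = ((-10 + O)*(-38 + a) + 21)*(2*a) = ((-38 + a)*(-10 + O) + 21)*(2*a) = (21 + (-38 + a)*(-10 + O))*(2*a) = 2*a*(21 + (-38 + a)*(-10 + O)))
r(M, Z) = 5*M² (r(M, Z) = (5*M)*M = 5*M²)
I(105, 3)/17996 + r(-135, 152)/28281 = (2*3*(401 - 38*105 - 10*3 + 105*3))/17996 + (5*(-135)²)/28281 = (2*3*(401 - 3990 - 30 + 315))*(1/17996) + (5*18225)*(1/28281) = (2*3*(-3304))*(1/17996) + 91125*(1/28281) = -19824*1/17996 + 30375/9427 = -4956/4499 + 30375/9427 = 8176083/3855643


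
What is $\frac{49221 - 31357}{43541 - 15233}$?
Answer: $\frac{638}{1011} \approx 0.63106$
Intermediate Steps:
$\frac{49221 - 31357}{43541 - 15233} = \frac{17864}{28308} = 17864 \cdot \frac{1}{28308} = \frac{638}{1011}$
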